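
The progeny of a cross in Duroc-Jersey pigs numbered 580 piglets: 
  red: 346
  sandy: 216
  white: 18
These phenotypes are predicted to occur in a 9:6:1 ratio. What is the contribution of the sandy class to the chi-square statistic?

0.010

Expected counts for N = 580 under a 9:6:1 ratio (total parts = 16):
  red: 580 × 9/16 = 326.25
  sandy: 580 × 6/16 = 217.5
  white: 580 × 1/16 = 36.25
Contribution of sandy: (216 − 217.5)² / 217.5 = 0.0103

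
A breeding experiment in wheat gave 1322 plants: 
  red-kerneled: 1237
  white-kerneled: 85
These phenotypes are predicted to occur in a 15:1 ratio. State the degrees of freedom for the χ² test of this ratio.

1

A goodness-of-fit test with 2 phenotype classes has df = 2 − 1 = 1.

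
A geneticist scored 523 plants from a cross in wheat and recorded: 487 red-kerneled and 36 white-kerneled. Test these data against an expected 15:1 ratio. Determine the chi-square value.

Total ratio parts = 16. Expected numbers out of 523:
  red-kerneled: 523 × 15/16 = 490.3125
  white-kerneled: 523 × 1/16 = 32.6875
χ² = Σ (O − E)² / E
  red-kerneled: (487 − 490.3125)² / 490.3125 = 0.0224
  white-kerneled: (36 − 32.6875)² / 32.6875 = 0.3357
χ² = 0.0224 + 0.3357 = 0.3581 ≈ 0.358

0.358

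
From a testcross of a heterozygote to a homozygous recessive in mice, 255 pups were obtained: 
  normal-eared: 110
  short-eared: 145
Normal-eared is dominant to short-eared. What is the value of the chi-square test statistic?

4.804

A testcross of a heterozygote (Aa × aa) gives a 1:1 phenotypic ratio.
Expected counts for N = 255 under a 1:1 ratio (total parts = 2):
  normal-eared: 255 × 1/2 = 127.5
  short-eared: 255 × 1/2 = 127.5
χ² = Σ (O − E)² / E
  normal-eared: (110 − 127.5)² / 127.5 = 2.4020
  short-eared: (145 − 127.5)² / 127.5 = 2.4020
χ² = 2.4020 + 2.4020 = 4.804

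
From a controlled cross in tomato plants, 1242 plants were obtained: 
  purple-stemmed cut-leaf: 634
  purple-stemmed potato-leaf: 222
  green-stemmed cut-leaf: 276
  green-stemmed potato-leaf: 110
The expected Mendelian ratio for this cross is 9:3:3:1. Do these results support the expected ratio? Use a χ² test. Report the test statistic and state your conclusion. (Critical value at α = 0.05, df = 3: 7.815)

Under the 9:3:3:1 hypothesis (Σ ratio = 16, N = 1242):
  purple-stemmed cut-leaf: 1242 × 9/16 = 698.625
  purple-stemmed potato-leaf: 1242 × 3/16 = 232.875
  green-stemmed cut-leaf: 1242 × 3/16 = 232.875
  green-stemmed potato-leaf: 1242 × 1/16 = 77.625
χ² = Σ (O − E)² / E
  purple-stemmed cut-leaf: (634 − 698.625)² / 698.625 = 5.9780
  purple-stemmed potato-leaf: (222 − 232.875)² / 232.875 = 0.5079
  green-stemmed cut-leaf: (276 − 232.875)² / 232.875 = 7.9861
  green-stemmed potato-leaf: (110 − 77.625)² / 77.625 = 13.5026
χ² = 5.9780 + 0.5079 + 7.9861 + 13.5026 = 27.9746 ≈ 27.975
Degrees of freedom = 4 − 1 = 3; critical value at α = 0.05 is 7.815.
Since 27.975 > 7.815, we reject the null hypothesis — the data do not fit the 9:3:3:1 ratio.

27.975; not consistent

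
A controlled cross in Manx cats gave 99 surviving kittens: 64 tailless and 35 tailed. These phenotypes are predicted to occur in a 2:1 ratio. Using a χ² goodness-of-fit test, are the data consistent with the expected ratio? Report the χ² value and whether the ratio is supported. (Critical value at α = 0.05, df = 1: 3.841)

0.182; consistent

Total ratio parts = 3. Expected numbers out of 99:
  tailless: 99 × 2/3 = 66
  tailed: 99 × 1/3 = 33
χ² = Σ (O − E)² / E
  tailless: (64 − 66)² / 66 = 0.0606
  tailed: (35 − 33)² / 33 = 0.1212
χ² = 0.0606 + 0.1212 = 0.1818 ≈ 0.182
Degrees of freedom = 2 − 1 = 1; critical value at α = 0.05 is 3.841.
Since 0.182 < 3.841, we fail to reject the null hypothesis — the data are consistent with the 2:1 ratio.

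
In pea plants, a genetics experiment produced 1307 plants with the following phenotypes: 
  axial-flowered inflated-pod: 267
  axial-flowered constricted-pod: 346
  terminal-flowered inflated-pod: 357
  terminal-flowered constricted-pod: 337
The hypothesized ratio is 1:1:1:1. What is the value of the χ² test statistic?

15.182

Total ratio parts = 4. Expected numbers out of 1307:
  axial-flowered inflated-pod: 1307 × 1/4 = 326.75
  axial-flowered constricted-pod: 1307 × 1/4 = 326.75
  terminal-flowered inflated-pod: 1307 × 1/4 = 326.75
  terminal-flowered constricted-pod: 1307 × 1/4 = 326.75
χ² = Σ (O − E)² / E
  axial-flowered inflated-pod: (267 − 326.75)² / 326.75 = 10.9260
  axial-flowered constricted-pod: (346 − 326.75)² / 326.75 = 1.1341
  terminal-flowered inflated-pod: (357 − 326.75)² / 326.75 = 2.8005
  terminal-flowered constricted-pod: (337 − 326.75)² / 326.75 = 0.3215
χ² = 10.9260 + 1.1341 + 2.8005 + 0.3215 = 15.1821 ≈ 15.182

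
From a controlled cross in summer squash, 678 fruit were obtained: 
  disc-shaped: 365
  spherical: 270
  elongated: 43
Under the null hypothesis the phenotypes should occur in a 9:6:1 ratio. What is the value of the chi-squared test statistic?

Under the 9:6:1 hypothesis (Σ ratio = 16, N = 678):
  disc-shaped: 678 × 9/16 = 381.375
  spherical: 678 × 6/16 = 254.25
  elongated: 678 × 1/16 = 42.375
χ² = Σ (O − E)² / E
  disc-shaped: (365 − 381.375)² / 381.375 = 0.7031
  spherical: (270 − 254.25)² / 254.25 = 0.9757
  elongated: (43 − 42.375)² / 42.375 = 0.0092
χ² = 0.7031 + 0.9757 + 0.0092 = 1.688

1.688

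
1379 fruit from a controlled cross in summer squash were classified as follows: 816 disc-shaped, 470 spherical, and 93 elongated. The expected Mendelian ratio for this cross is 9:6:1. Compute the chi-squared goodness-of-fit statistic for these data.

6.928

Under the 9:6:1 hypothesis (Σ ratio = 16, N = 1379):
  disc-shaped: 1379 × 9/16 = 775.6875
  spherical: 1379 × 6/16 = 517.125
  elongated: 1379 × 1/16 = 86.1875
χ² = Σ (O − E)² / E
  disc-shaped: (816 − 775.6875)² / 775.6875 = 2.0950
  spherical: (470 − 517.125)² / 517.125 = 4.2944
  elongated: (93 − 86.1875)² / 86.1875 = 0.5385
χ² = 2.0950 + 4.2944 + 0.5385 = 6.9279 ≈ 6.928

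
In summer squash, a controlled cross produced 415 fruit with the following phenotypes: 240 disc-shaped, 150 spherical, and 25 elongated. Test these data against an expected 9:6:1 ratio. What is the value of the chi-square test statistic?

0.422

The 9:6:1 ratio has 16 parts, so with N = 415 the expected counts are:
  disc-shaped: 415 × 9/16 = 233.4375
  spherical: 415 × 6/16 = 155.625
  elongated: 415 × 1/16 = 25.9375
χ² = Σ (O − E)² / E
  disc-shaped: (240 − 233.4375)² / 233.4375 = 0.1845
  spherical: (150 − 155.625)² / 155.625 = 0.2033
  elongated: (25 − 25.9375)² / 25.9375 = 0.0339
χ² = 0.1845 + 0.2033 + 0.0339 = 0.4217 ≈ 0.422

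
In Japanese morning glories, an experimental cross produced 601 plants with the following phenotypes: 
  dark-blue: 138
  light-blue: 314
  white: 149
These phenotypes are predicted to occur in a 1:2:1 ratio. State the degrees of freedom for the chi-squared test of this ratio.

2

A goodness-of-fit test with 3 phenotype classes has df = 3 − 1 = 2.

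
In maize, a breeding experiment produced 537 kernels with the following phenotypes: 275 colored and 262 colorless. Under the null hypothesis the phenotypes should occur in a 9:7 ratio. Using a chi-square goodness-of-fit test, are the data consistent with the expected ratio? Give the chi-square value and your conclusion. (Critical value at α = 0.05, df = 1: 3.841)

5.542; not consistent

Under the 9:7 hypothesis (Σ ratio = 16, N = 537):
  colored: 537 × 9/16 = 302.0625
  colorless: 537 × 7/16 = 234.9375
χ² = Σ (O − E)² / E
  colored: (275 − 302.0625)² / 302.0625 = 2.4246
  colorless: (262 − 234.9375)² / 234.9375 = 3.1173
χ² = 2.4246 + 3.1173 = 5.5419 ≈ 5.542
Degrees of freedom = 2 − 1 = 1; critical value at α = 0.05 is 3.841.
Since 5.542 > 3.841, we reject the null hypothesis — the data do not fit the 9:7 ratio.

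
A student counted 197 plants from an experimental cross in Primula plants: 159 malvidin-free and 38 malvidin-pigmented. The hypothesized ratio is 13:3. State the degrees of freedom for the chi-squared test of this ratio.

1

A goodness-of-fit test with 2 phenotype classes has df = 2 − 1 = 1.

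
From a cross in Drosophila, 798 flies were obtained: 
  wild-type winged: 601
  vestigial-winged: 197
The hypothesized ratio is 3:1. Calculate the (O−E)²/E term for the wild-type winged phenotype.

Expected counts for N = 798 under a 3:1 ratio (total parts = 4):
  wild-type winged: 798 × 3/4 = 598.5
  vestigial-winged: 798 × 1/4 = 199.5
Contribution of wild-type winged: (601 − 598.5)² / 598.5 = 0.0104

0.010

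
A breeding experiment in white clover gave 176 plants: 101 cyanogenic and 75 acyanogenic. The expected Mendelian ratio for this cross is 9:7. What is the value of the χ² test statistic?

The 9:7 ratio has 16 parts, so with N = 176 the expected counts are:
  cyanogenic: 176 × 9/16 = 99
  acyanogenic: 176 × 7/16 = 77
χ² = Σ (O − E)² / E
  cyanogenic: (101 − 99)² / 99 = 0.0404
  acyanogenic: (75 − 77)² / 77 = 0.0519
χ² = 0.0404 + 0.0519 = 0.0923 ≈ 0.092

0.092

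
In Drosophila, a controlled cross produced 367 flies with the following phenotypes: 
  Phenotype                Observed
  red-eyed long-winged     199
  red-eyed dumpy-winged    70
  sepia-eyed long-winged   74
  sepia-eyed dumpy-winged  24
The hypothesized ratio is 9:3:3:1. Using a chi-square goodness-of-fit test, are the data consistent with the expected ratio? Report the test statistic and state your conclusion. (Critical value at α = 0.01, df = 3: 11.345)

0.729; consistent

Expected counts for N = 367 under a 9:3:3:1 ratio (total parts = 16):
  red-eyed long-winged: 367 × 9/16 = 206.4375
  red-eyed dumpy-winged: 367 × 3/16 = 68.8125
  sepia-eyed long-winged: 367 × 3/16 = 68.8125
  sepia-eyed dumpy-winged: 367 × 1/16 = 22.9375
χ² = Σ (O − E)² / E
  red-eyed long-winged: (199 − 206.4375)² / 206.4375 = 0.2680
  red-eyed dumpy-winged: (70 − 68.8125)² / 68.8125 = 0.0205
  sepia-eyed long-winged: (74 − 68.8125)² / 68.8125 = 0.3911
  sepia-eyed dumpy-winged: (24 − 22.9375)² / 22.9375 = 0.0492
χ² = 0.2680 + 0.0205 + 0.3911 + 0.0492 = 0.7288 ≈ 0.729
Degrees of freedom = 4 − 1 = 3; critical value at α = 0.01 is 11.345.
Since 0.729 < 11.345, we fail to reject the null hypothesis — the data are consistent with the 9:3:3:1 ratio.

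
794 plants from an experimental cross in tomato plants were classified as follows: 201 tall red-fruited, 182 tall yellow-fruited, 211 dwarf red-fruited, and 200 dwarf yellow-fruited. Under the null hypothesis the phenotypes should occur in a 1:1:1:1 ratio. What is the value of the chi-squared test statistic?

2.202

The 1:1:1:1 ratio has 4 parts, so with N = 794 the expected counts are:
  tall red-fruited: 794 × 1/4 = 198.5
  tall yellow-fruited: 794 × 1/4 = 198.5
  dwarf red-fruited: 794 × 1/4 = 198.5
  dwarf yellow-fruited: 794 × 1/4 = 198.5
χ² = Σ (O − E)² / E
  tall red-fruited: (201 − 198.5)² / 198.5 = 0.0315
  tall yellow-fruited: (182 − 198.5)² / 198.5 = 1.3715
  dwarf red-fruited: (211 − 198.5)² / 198.5 = 0.7872
  dwarf yellow-fruited: (200 − 198.5)² / 198.5 = 0.0113
χ² = 0.0315 + 1.3715 + 0.7872 + 0.0113 = 2.2015 ≈ 2.202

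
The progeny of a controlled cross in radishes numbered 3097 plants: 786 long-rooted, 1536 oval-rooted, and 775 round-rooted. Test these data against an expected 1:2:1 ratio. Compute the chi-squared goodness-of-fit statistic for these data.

0.280

Expected counts for N = 3097 under a 1:2:1 ratio (total parts = 4):
  long-rooted: 3097 × 1/4 = 774.25
  oval-rooted: 3097 × 2/4 = 1548.5
  round-rooted: 3097 × 1/4 = 774.25
χ² = Σ (O − E)² / E
  long-rooted: (786 − 774.25)² / 774.25 = 0.1783
  oval-rooted: (1536 − 1548.5)² / 1548.5 = 0.1009
  round-rooted: (775 − 774.25)² / 774.25 = 0.0007
χ² = 0.1783 + 0.1009 + 0.0007 = 0.2799 ≈ 0.280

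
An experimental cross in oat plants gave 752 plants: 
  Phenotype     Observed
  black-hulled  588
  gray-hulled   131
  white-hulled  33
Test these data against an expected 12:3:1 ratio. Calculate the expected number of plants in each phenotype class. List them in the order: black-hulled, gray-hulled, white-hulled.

Total ratio parts = 16. Expected numbers out of 752:
  black-hulled: 752 × 12/16 = 564
  gray-hulled: 752 × 3/16 = 141
  white-hulled: 752 × 1/16 = 47

564, 141, 47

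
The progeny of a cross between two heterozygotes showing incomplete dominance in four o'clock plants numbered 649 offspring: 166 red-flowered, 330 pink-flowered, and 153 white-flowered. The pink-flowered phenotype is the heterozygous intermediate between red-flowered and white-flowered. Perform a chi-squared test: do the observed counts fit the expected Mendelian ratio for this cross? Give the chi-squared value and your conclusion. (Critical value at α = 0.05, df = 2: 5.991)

0.707; consistent

With incomplete dominance, a heterozygote × heterozygote cross gives a 1:2:1 phenotypic ratio.
Under the 1:2:1 hypothesis (Σ ratio = 4, N = 649):
  red-flowered: 649 × 1/4 = 162.25
  pink-flowered: 649 × 2/4 = 324.5
  white-flowered: 649 × 1/4 = 162.25
χ² = Σ (O − E)² / E
  red-flowered: (166 − 162.25)² / 162.25 = 0.0867
  pink-flowered: (330 − 324.5)² / 324.5 = 0.0932
  white-flowered: (153 − 162.25)² / 162.25 = 0.5273
χ² = 0.0867 + 0.0932 + 0.5273 = 0.7072 ≈ 0.707
Degrees of freedom = 3 − 1 = 2; critical value at α = 0.05 is 5.991.
Since 0.707 < 5.991, we fail to reject the null hypothesis — the data are consistent with the 1:2:1 ratio.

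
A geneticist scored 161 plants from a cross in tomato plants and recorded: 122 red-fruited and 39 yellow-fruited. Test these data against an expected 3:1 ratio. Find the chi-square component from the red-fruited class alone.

The 3:1 ratio has 4 parts, so with N = 161 the expected counts are:
  red-fruited: 161 × 3/4 = 120.75
  yellow-fruited: 161 × 1/4 = 40.25
Contribution of red-fruited: (122 − 120.75)² / 120.75 = 0.0129

0.013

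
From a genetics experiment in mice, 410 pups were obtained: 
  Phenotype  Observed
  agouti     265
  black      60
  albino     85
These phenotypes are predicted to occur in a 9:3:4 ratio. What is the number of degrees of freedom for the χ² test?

A goodness-of-fit test with 3 phenotype classes has df = 3 − 1 = 2.

2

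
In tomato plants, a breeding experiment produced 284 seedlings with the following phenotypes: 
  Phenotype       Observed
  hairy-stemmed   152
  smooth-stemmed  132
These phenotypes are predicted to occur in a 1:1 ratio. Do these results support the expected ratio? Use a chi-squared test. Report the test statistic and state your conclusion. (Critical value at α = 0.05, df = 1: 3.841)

Total ratio parts = 2. Expected numbers out of 284:
  hairy-stemmed: 284 × 1/2 = 142
  smooth-stemmed: 284 × 1/2 = 142
χ² = Σ (O − E)² / E
  hairy-stemmed: (152 − 142)² / 142 = 0.7042
  smooth-stemmed: (132 − 142)² / 142 = 0.7042
χ² = 0.7042 + 0.7042 = 1.4084 ≈ 1.408
Degrees of freedom = 2 − 1 = 1; critical value at α = 0.05 is 3.841.
Since 1.408 < 3.841, we fail to reject the null hypothesis — the data are consistent with the 1:1 ratio.

1.408; consistent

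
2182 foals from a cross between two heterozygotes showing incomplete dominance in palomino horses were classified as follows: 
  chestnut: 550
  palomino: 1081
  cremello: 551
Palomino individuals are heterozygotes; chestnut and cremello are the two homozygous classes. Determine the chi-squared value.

0.184

With incomplete dominance, a heterozygote × heterozygote cross gives a 1:2:1 phenotypic ratio.
Expected counts for N = 2182 under a 1:2:1 ratio (total parts = 4):
  chestnut: 2182 × 1/4 = 545.5
  palomino: 2182 × 2/4 = 1091
  cremello: 2182 × 1/4 = 545.5
χ² = Σ (O − E)² / E
  chestnut: (550 − 545.5)² / 545.5 = 0.0371
  palomino: (1081 − 1091)² / 1091 = 0.0917
  cremello: (551 − 545.5)² / 545.5 = 0.0555
χ² = 0.0371 + 0.0917 + 0.0555 = 0.1843 ≈ 0.184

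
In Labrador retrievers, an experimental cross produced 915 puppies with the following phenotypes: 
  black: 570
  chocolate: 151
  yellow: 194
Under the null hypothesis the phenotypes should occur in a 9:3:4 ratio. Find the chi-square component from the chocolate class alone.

2.465

Under the 9:3:4 hypothesis (Σ ratio = 16, N = 915):
  black: 915 × 9/16 = 514.6875
  chocolate: 915 × 3/16 = 171.5625
  yellow: 915 × 4/16 = 228.75
Contribution of chocolate: (151 − 171.5625)² / 171.5625 = 2.4645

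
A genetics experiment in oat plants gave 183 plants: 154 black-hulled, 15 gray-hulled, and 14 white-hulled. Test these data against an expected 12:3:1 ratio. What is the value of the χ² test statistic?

The 12:3:1 ratio has 16 parts, so with N = 183 the expected counts are:
  black-hulled: 183 × 12/16 = 137.25
  gray-hulled: 183 × 3/16 = 34.3125
  white-hulled: 183 × 1/16 = 11.4375
χ² = Σ (O − E)² / E
  black-hulled: (154 − 137.25)² / 137.25 = 2.0442
  gray-hulled: (15 − 34.3125)² / 34.3125 = 10.8699
  white-hulled: (14 − 11.4375)² / 11.4375 = 0.5741
χ² = 2.0442 + 10.8699 + 0.5741 = 13.4882 ≈ 13.488

13.488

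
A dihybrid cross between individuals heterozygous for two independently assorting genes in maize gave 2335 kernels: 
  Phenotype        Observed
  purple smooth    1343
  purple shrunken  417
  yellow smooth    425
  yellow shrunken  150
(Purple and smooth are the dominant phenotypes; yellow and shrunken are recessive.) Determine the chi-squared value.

A dihybrid F₂ with independent assortment and complete dominance at both loci gives a 9:3:3:1 phenotypic ratio.
The 9:3:3:1 ratio has 16 parts, so with N = 2335 the expected counts are:
  purple smooth: 2335 × 9/16 = 1313.4375
  purple shrunken: 2335 × 3/16 = 437.8125
  yellow smooth: 2335 × 3/16 = 437.8125
  yellow shrunken: 2335 × 1/16 = 145.9375
χ² = Σ (O − E)² / E
  purple smooth: (1343 − 1313.4375)² / 1313.4375 = 0.6654
  purple shrunken: (417 − 437.8125)² / 437.8125 = 0.9894
  yellow smooth: (425 − 437.8125)² / 437.8125 = 0.3750
  yellow shrunken: (150 − 145.9375)² / 145.9375 = 0.1131
χ² = 0.6654 + 0.9894 + 0.3750 + 0.1131 = 2.1429 ≈ 2.143

2.143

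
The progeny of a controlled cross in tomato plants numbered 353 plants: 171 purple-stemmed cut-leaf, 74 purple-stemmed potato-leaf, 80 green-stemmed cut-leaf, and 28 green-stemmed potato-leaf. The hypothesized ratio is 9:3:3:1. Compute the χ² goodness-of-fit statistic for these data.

Under the 9:3:3:1 hypothesis (Σ ratio = 16, N = 353):
  purple-stemmed cut-leaf: 353 × 9/16 = 198.5625
  purple-stemmed potato-leaf: 353 × 3/16 = 66.1875
  green-stemmed cut-leaf: 353 × 3/16 = 66.1875
  green-stemmed potato-leaf: 353 × 1/16 = 22.0625
χ² = Σ (O − E)² / E
  purple-stemmed cut-leaf: (171 − 198.5625)² / 198.5625 = 3.8260
  purple-stemmed potato-leaf: (74 − 66.1875)² / 66.1875 = 0.9222
  green-stemmed cut-leaf: (80 − 66.1875)² / 66.1875 = 2.8825
  green-stemmed potato-leaf: (28 − 22.0625)² / 22.0625 = 1.5979
χ² = 3.8260 + 0.9222 + 2.8825 + 1.5979 = 9.2286 ≈ 9.229

9.229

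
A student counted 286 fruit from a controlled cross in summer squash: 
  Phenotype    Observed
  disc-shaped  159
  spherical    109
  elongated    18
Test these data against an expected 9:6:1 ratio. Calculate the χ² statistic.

0.051

Expected counts for N = 286 under a 9:6:1 ratio (total parts = 16):
  disc-shaped: 286 × 9/16 = 160.875
  spherical: 286 × 6/16 = 107.25
  elongated: 286 × 1/16 = 17.875
χ² = Σ (O − E)² / E
  disc-shaped: (159 − 160.875)² / 160.875 = 0.0219
  spherical: (109 − 107.25)² / 107.25 = 0.0286
  elongated: (18 − 17.875)² / 17.875 = 0.0009
χ² = 0.0219 + 0.0286 + 0.0009 = 0.0514 ≈ 0.051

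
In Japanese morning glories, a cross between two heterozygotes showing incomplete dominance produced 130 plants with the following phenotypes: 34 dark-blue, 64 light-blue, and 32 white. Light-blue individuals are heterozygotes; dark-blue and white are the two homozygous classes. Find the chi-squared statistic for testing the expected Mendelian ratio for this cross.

0.092

With incomplete dominance, a heterozygote × heterozygote cross gives a 1:2:1 phenotypic ratio.
Total ratio parts = 4. Expected numbers out of 130:
  dark-blue: 130 × 1/4 = 32.5
  light-blue: 130 × 2/4 = 65
  white: 130 × 1/4 = 32.5
χ² = Σ (O − E)² / E
  dark-blue: (34 − 32.5)² / 32.5 = 0.0692
  light-blue: (64 − 65)² / 65 = 0.0154
  white: (32 − 32.5)² / 32.5 = 0.0077
χ² = 0.0692 + 0.0154 + 0.0077 = 0.0923 ≈ 0.092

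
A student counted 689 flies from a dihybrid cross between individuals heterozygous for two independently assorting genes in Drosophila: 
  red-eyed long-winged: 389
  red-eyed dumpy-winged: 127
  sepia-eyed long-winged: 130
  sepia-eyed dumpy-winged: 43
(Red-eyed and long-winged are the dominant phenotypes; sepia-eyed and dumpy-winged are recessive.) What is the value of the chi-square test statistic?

A dihybrid F₂ with independent assortment and complete dominance at both loci gives a 9:3:3:1 phenotypic ratio.
Total ratio parts = 16. Expected numbers out of 689:
  red-eyed long-winged: 689 × 9/16 = 387.5625
  red-eyed dumpy-winged: 689 × 3/16 = 129.1875
  sepia-eyed long-winged: 689 × 3/16 = 129.1875
  sepia-eyed dumpy-winged: 689 × 1/16 = 43.0625
χ² = Σ (O − E)² / E
  red-eyed long-winged: (389 − 387.5625)² / 387.5625 = 0.0053
  red-eyed dumpy-winged: (127 − 129.1875)² / 129.1875 = 0.0370
  sepia-eyed long-winged: (130 − 129.1875)² / 129.1875 = 0.0051
  sepia-eyed dumpy-winged: (43 − 43.0625)² / 43.0625 = 0.0001
χ² = 0.0053 + 0.0370 + 0.0051 + 0.0001 = 0.0475 ≈ 0.048

0.048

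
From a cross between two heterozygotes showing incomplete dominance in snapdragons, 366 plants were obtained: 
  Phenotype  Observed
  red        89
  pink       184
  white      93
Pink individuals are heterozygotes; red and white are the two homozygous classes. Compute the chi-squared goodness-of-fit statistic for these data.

With incomplete dominance, a heterozygote × heterozygote cross gives a 1:2:1 phenotypic ratio.
Under the 1:2:1 hypothesis (Σ ratio = 4, N = 366):
  red: 366 × 1/4 = 91.5
  pink: 366 × 2/4 = 183
  white: 366 × 1/4 = 91.5
χ² = Σ (O − E)² / E
  red: (89 − 91.5)² / 91.5 = 0.0683
  pink: (184 − 183)² / 183 = 0.0055
  white: (93 − 91.5)² / 91.5 = 0.0246
χ² = 0.0683 + 0.0055 + 0.0246 = 0.0984 ≈ 0.098

0.098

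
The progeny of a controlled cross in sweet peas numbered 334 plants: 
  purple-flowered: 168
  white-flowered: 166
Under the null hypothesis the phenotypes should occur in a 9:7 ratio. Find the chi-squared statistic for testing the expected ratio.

4.806

Expected counts for N = 334 under a 9:7 ratio (total parts = 16):
  purple-flowered: 334 × 9/16 = 187.875
  white-flowered: 334 × 7/16 = 146.125
χ² = Σ (O − E)² / E
  purple-flowered: (168 − 187.875)² / 187.875 = 2.1025
  white-flowered: (166 − 146.125)² / 146.125 = 2.7033
χ² = 2.1025 + 2.7033 = 4.8058 ≈ 4.806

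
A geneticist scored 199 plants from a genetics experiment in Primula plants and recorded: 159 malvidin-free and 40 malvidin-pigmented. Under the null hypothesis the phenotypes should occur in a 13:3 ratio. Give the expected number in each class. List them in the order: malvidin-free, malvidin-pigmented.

161.6875, 37.3125

Expected counts for N = 199 under a 13:3 ratio (total parts = 16):
  malvidin-free: 199 × 13/16 = 161.6875
  malvidin-pigmented: 199 × 3/16 = 37.3125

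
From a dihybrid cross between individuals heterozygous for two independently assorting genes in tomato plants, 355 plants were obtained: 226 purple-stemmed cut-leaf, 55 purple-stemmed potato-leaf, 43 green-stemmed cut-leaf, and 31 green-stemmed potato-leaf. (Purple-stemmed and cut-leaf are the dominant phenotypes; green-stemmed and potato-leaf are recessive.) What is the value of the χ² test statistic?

A dihybrid F₂ with independent assortment and complete dominance at both loci gives a 9:3:3:1 phenotypic ratio.
Under the 9:3:3:1 hypothesis (Σ ratio = 16, N = 355):
  purple-stemmed cut-leaf: 355 × 9/16 = 199.6875
  purple-stemmed potato-leaf: 355 × 3/16 = 66.5625
  green-stemmed cut-leaf: 355 × 3/16 = 66.5625
  green-stemmed potato-leaf: 355 × 1/16 = 22.1875
χ² = Σ (O − E)² / E
  purple-stemmed cut-leaf: (226 − 199.6875)² / 199.6875 = 3.4672
  purple-stemmed potato-leaf: (55 − 66.5625)² / 66.5625 = 2.0085
  green-stemmed cut-leaf: (43 − 66.5625)² / 66.5625 = 8.3409
  green-stemmed potato-leaf: (31 − 22.1875)² / 22.1875 = 3.5002
χ² = 3.4672 + 2.0085 + 8.3409 + 3.5002 = 17.3168 ≈ 17.317

17.317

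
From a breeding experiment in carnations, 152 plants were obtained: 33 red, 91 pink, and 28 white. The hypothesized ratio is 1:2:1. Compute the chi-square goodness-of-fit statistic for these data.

The 1:2:1 ratio has 4 parts, so with N = 152 the expected counts are:
  red: 152 × 1/4 = 38
  pink: 152 × 2/4 = 76
  white: 152 × 1/4 = 38
χ² = Σ (O − E)² / E
  red: (33 − 38)² / 38 = 0.6579
  pink: (91 − 76)² / 76 = 2.9605
  white: (28 − 38)² / 38 = 2.6316
χ² = 0.6579 + 2.9605 + 2.6316 = 6.250

6.250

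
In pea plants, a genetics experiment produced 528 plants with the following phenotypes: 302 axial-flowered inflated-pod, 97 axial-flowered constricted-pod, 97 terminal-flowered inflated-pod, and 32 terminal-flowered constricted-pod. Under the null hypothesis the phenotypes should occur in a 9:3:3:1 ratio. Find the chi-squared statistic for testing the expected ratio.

0.195

Under the 9:3:3:1 hypothesis (Σ ratio = 16, N = 528):
  axial-flowered inflated-pod: 528 × 9/16 = 297
  axial-flowered constricted-pod: 528 × 3/16 = 99
  terminal-flowered inflated-pod: 528 × 3/16 = 99
  terminal-flowered constricted-pod: 528 × 1/16 = 33
χ² = Σ (O − E)² / E
  axial-flowered inflated-pod: (302 − 297)² / 297 = 0.0842
  axial-flowered constricted-pod: (97 − 99)² / 99 = 0.0404
  terminal-flowered inflated-pod: (97 − 99)² / 99 = 0.0404
  terminal-flowered constricted-pod: (32 − 33)² / 33 = 0.0303
χ² = 0.0842 + 0.0404 + 0.0404 + 0.0303 = 0.1953 ≈ 0.195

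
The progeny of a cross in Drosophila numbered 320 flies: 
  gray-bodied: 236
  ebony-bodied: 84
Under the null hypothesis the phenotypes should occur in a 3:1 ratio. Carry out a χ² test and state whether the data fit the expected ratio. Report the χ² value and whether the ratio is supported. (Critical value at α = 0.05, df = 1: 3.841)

0.267; consistent

The 3:1 ratio has 4 parts, so with N = 320 the expected counts are:
  gray-bodied: 320 × 3/4 = 240
  ebony-bodied: 320 × 1/4 = 80
χ² = Σ (O − E)² / E
  gray-bodied: (236 − 240)² / 240 = 0.0667
  ebony-bodied: (84 − 80)² / 80 = 0.2000
χ² = 0.0667 + 0.2000 = 0.2667 ≈ 0.267
Degrees of freedom = 2 − 1 = 1; critical value at α = 0.05 is 3.841.
Since 0.267 < 3.841, we fail to reject the null hypothesis — the data are consistent with the 3:1 ratio.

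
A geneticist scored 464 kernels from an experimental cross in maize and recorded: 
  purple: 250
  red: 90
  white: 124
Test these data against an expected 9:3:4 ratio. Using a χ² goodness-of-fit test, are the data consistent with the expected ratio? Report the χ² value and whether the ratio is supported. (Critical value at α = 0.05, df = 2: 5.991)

1.119; consistent

The 9:3:4 ratio has 16 parts, so with N = 464 the expected counts are:
  purple: 464 × 9/16 = 261
  red: 464 × 3/16 = 87
  white: 464 × 4/16 = 116
χ² = Σ (O − E)² / E
  purple: (250 − 261)² / 261 = 0.4636
  red: (90 − 87)² / 87 = 0.1034
  white: (124 − 116)² / 116 = 0.5517
χ² = 0.4636 + 0.1034 + 0.5517 = 1.1187 ≈ 1.119
Degrees of freedom = 3 − 1 = 2; critical value at α = 0.05 is 5.991.
Since 1.119 < 5.991, we fail to reject the null hypothesis — the data are consistent with the 9:3:4 ratio.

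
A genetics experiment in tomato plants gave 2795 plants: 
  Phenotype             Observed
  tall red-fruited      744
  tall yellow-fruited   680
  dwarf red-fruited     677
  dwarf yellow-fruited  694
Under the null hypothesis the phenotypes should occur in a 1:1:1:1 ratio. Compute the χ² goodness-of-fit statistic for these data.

4.143

Total ratio parts = 4. Expected numbers out of 2795:
  tall red-fruited: 2795 × 1/4 = 698.75
  tall yellow-fruited: 2795 × 1/4 = 698.75
  dwarf red-fruited: 2795 × 1/4 = 698.75
  dwarf yellow-fruited: 2795 × 1/4 = 698.75
χ² = Σ (O − E)² / E
  tall red-fruited: (744 − 698.75)² / 698.75 = 2.9303
  tall yellow-fruited: (680 − 698.75)² / 698.75 = 0.5031
  dwarf red-fruited: (677 − 698.75)² / 698.75 = 0.6770
  dwarf yellow-fruited: (694 − 698.75)² / 698.75 = 0.0323
χ² = 2.9303 + 0.5031 + 0.6770 + 0.0323 = 4.1427 ≈ 4.143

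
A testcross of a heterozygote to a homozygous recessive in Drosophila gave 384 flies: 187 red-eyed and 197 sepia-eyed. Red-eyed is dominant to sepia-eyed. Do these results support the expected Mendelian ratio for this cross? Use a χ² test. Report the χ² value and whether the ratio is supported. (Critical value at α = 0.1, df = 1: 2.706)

A testcross of a heterozygote (Aa × aa) gives a 1:1 phenotypic ratio.
Total ratio parts = 2. Expected numbers out of 384:
  red-eyed: 384 × 1/2 = 192
  sepia-eyed: 384 × 1/2 = 192
χ² = Σ (O − E)² / E
  red-eyed: (187 − 192)² / 192 = 0.1302
  sepia-eyed: (197 − 192)² / 192 = 0.1302
χ² = 0.1302 + 0.1302 = 0.2604 ≈ 0.260
Degrees of freedom = 2 − 1 = 1; critical value at α = 0.1 is 2.706.
Since 0.260 < 2.706, we fail to reject the null hypothesis — the data are consistent with the 1:1 ratio.

0.260; consistent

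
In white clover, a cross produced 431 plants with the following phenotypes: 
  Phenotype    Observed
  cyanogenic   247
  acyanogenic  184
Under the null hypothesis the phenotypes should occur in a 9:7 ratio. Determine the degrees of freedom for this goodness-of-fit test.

1

A goodness-of-fit test with 2 phenotype classes has df = 2 − 1 = 1.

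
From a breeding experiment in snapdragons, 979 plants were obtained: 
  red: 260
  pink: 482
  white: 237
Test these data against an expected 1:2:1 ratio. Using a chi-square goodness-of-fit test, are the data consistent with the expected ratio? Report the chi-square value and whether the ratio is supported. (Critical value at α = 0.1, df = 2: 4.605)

1.311; consistent

Total ratio parts = 4. Expected numbers out of 979:
  red: 979 × 1/4 = 244.75
  pink: 979 × 2/4 = 489.5
  white: 979 × 1/4 = 244.75
χ² = Σ (O − E)² / E
  red: (260 − 244.75)² / 244.75 = 0.9502
  pink: (482 − 489.5)² / 489.5 = 0.1149
  white: (237 − 244.75)² / 244.75 = 0.2454
χ² = 0.9502 + 0.1149 + 0.2454 = 1.3105 ≈ 1.311
Degrees of freedom = 3 − 1 = 2; critical value at α = 0.1 is 4.605.
Since 1.311 < 4.605, we fail to reject the null hypothesis — the data are consistent with the 1:2:1 ratio.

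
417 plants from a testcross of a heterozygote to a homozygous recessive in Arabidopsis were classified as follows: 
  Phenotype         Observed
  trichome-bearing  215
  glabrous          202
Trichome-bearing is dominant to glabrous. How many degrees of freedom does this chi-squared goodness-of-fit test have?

A testcross of a heterozygote (Aa × aa) gives a 1:1 phenotypic ratio.
A goodness-of-fit test with 2 phenotype classes has df = 2 − 1 = 1.

1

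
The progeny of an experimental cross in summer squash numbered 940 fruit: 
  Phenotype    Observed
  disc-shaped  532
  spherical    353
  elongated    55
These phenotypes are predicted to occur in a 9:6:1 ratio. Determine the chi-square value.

0.260

Under the 9:6:1 hypothesis (Σ ratio = 16, N = 940):
  disc-shaped: 940 × 9/16 = 528.75
  spherical: 940 × 6/16 = 352.5
  elongated: 940 × 1/16 = 58.75
χ² = Σ (O − E)² / E
  disc-shaped: (532 − 528.75)² / 528.75 = 0.0200
  spherical: (353 − 352.5)² / 352.5 = 0.0007
  elongated: (55 − 58.75)² / 58.75 = 0.2394
χ² = 0.0200 + 0.0007 + 0.2394 = 0.2601 ≈ 0.260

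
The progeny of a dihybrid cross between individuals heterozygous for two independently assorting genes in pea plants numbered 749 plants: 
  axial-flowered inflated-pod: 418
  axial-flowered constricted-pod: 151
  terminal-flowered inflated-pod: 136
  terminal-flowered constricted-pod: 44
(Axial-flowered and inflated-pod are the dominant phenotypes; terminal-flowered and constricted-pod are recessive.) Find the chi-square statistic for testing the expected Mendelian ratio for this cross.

1.130

A dihybrid F₂ with independent assortment and complete dominance at both loci gives a 9:3:3:1 phenotypic ratio.
Expected counts for N = 749 under a 9:3:3:1 ratio (total parts = 16):
  axial-flowered inflated-pod: 749 × 9/16 = 421.3125
  axial-flowered constricted-pod: 749 × 3/16 = 140.4375
  terminal-flowered inflated-pod: 749 × 3/16 = 140.4375
  terminal-flowered constricted-pod: 749 × 1/16 = 46.8125
χ² = Σ (O − E)² / E
  axial-flowered inflated-pod: (418 − 421.3125)² / 421.3125 = 0.0260
  axial-flowered constricted-pod: (151 − 140.4375)² / 140.4375 = 0.7944
  terminal-flowered inflated-pod: (136 − 140.4375)² / 140.4375 = 0.1402
  terminal-flowered constricted-pod: (44 − 46.8125)² / 46.8125 = 0.1690
χ² = 0.0260 + 0.7944 + 0.1402 + 0.1690 = 1.1296 ≈ 1.130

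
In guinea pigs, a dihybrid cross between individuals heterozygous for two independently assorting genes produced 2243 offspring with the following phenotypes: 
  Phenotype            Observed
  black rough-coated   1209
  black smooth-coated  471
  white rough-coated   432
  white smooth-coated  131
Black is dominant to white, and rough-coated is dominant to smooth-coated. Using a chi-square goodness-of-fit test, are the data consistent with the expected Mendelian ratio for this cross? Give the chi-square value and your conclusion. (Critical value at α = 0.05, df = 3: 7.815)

A dihybrid F₂ with independent assortment and complete dominance at both loci gives a 9:3:3:1 phenotypic ratio.
The 9:3:3:1 ratio has 16 parts, so with N = 2243 the expected counts are:
  black rough-coated: 2243 × 9/16 = 1261.6875
  black smooth-coated: 2243 × 3/16 = 420.5625
  white rough-coated: 2243 × 3/16 = 420.5625
  white smooth-coated: 2243 × 1/16 = 140.1875
χ² = Σ (O − E)² / E
  black rough-coated: (1209 − 1261.6875)² / 1261.6875 = 2.2002
  black smooth-coated: (471 − 420.5625)² / 420.5625 = 6.0489
  white rough-coated: (432 − 420.5625)² / 420.5625 = 0.3111
  white smooth-coated: (131 − 140.1875)² / 140.1875 = 0.6021
χ² = 2.2002 + 6.0489 + 0.3111 + 0.6021 = 9.1623 ≈ 9.162
Degrees of freedom = 4 − 1 = 3; critical value at α = 0.05 is 7.815.
Since 9.162 > 7.815, we reject the null hypothesis — the data do not fit the 9:3:3:1 ratio.

9.162; not consistent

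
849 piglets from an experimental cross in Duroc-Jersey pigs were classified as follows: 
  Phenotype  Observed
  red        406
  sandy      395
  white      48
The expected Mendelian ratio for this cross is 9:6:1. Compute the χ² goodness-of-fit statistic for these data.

29.648

Under the 9:6:1 hypothesis (Σ ratio = 16, N = 849):
  red: 849 × 9/16 = 477.5625
  sandy: 849 × 6/16 = 318.375
  white: 849 × 1/16 = 53.0625
χ² = Σ (O − E)² / E
  red: (406 − 477.5625)² / 477.5625 = 10.7236
  sandy: (395 − 318.375)² / 318.375 = 18.4417
  white: (48 − 53.0625)² / 53.0625 = 0.4830
χ² = 10.7236 + 18.4417 + 0.4830 = 29.6483 ≈ 29.648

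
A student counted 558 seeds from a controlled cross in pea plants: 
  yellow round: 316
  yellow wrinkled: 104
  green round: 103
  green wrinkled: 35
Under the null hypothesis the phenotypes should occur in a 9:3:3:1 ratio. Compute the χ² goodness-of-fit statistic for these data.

Under the 9:3:3:1 hypothesis (Σ ratio = 16, N = 558):
  yellow round: 558 × 9/16 = 313.875
  yellow wrinkled: 558 × 3/16 = 104.625
  green round: 558 × 3/16 = 104.625
  green wrinkled: 558 × 1/16 = 34.875
χ² = Σ (O − E)² / E
  yellow round: (316 − 313.875)² / 313.875 = 0.0144
  yellow wrinkled: (104 − 104.625)² / 104.625 = 0.0037
  green round: (103 − 104.625)² / 104.625 = 0.0252
  green wrinkled: (35 − 34.875)² / 34.875 = 0.0004
χ² = 0.0144 + 0.0037 + 0.0252 + 0.0004 = 0.0437 ≈ 0.044

0.044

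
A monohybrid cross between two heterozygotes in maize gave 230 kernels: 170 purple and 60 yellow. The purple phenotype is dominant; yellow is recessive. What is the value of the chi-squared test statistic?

0.145

For a monohybrid cross between heterozygotes with complete dominance, the expected phenotypic ratio is 3:1.
Expected counts for N = 230 under a 3:1 ratio (total parts = 4):
  purple: 230 × 3/4 = 172.5
  yellow: 230 × 1/4 = 57.5
χ² = Σ (O − E)² / E
  purple: (170 − 172.5)² / 172.5 = 0.0362
  yellow: (60 − 57.5)² / 57.5 = 0.1087
χ² = 0.0362 + 0.1087 = 0.1449 ≈ 0.145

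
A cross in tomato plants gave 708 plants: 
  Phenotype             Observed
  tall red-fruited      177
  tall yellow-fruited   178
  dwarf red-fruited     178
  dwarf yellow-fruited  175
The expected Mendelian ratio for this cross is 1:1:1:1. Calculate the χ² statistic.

0.034

Expected counts for N = 708 under a 1:1:1:1 ratio (total parts = 4):
  tall red-fruited: 708 × 1/4 = 177
  tall yellow-fruited: 708 × 1/4 = 177
  dwarf red-fruited: 708 × 1/4 = 177
  dwarf yellow-fruited: 708 × 1/4 = 177
χ² = Σ (O − E)² / E
  tall red-fruited: (177 − 177)² / 177 = 0.0000
  tall yellow-fruited: (178 − 177)² / 177 = 0.0056
  dwarf red-fruited: (178 − 177)² / 177 = 0.0056
  dwarf yellow-fruited: (175 − 177)² / 177 = 0.0226
χ² = 0.0000 + 0.0056 + 0.0056 + 0.0226 = 0.0338 ≈ 0.034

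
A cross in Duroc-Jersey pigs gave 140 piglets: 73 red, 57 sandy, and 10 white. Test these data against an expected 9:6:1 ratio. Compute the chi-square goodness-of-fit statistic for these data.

0.984

Expected counts for N = 140 under a 9:6:1 ratio (total parts = 16):
  red: 140 × 9/16 = 78.75
  sandy: 140 × 6/16 = 52.5
  white: 140 × 1/16 = 8.75
χ² = Σ (O − E)² / E
  red: (73 − 78.75)² / 78.75 = 0.4198
  sandy: (57 − 52.5)² / 52.5 = 0.3857
  white: (10 − 8.75)² / 8.75 = 0.1786
χ² = 0.4198 + 0.3857 + 0.1786 = 0.9841 ≈ 0.984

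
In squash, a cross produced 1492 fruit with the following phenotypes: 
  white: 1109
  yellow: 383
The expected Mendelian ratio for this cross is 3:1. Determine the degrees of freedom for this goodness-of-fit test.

1

A goodness-of-fit test with 2 phenotype classes has df = 2 − 1 = 1.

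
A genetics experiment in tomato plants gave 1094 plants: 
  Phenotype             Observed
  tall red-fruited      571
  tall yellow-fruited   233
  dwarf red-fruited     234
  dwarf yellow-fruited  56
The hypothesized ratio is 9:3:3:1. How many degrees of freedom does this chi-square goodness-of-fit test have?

3

A goodness-of-fit test with 4 phenotype classes has df = 4 − 1 = 3.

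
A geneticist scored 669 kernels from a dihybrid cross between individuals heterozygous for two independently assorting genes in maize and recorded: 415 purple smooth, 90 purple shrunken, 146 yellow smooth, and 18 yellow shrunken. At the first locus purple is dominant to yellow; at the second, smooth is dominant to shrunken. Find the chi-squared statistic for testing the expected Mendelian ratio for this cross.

30.921

A dihybrid F₂ with independent assortment and complete dominance at both loci gives a 9:3:3:1 phenotypic ratio.
Total ratio parts = 16. Expected numbers out of 669:
  purple smooth: 669 × 9/16 = 376.3125
  purple shrunken: 669 × 3/16 = 125.4375
  yellow smooth: 669 × 3/16 = 125.4375
  yellow shrunken: 669 × 1/16 = 41.8125
χ² = Σ (O − E)² / E
  purple smooth: (415 − 376.3125)² / 376.3125 = 3.9773
  purple shrunken: (90 − 125.4375)² / 125.4375 = 10.0115
  yellow smooth: (146 − 125.4375)² / 125.4375 = 3.3707
  yellow shrunken: (18 − 41.8125)² / 41.8125 = 13.5614
χ² = 3.9773 + 10.0115 + 3.3707 + 13.5614 = 30.9209 ≈ 30.921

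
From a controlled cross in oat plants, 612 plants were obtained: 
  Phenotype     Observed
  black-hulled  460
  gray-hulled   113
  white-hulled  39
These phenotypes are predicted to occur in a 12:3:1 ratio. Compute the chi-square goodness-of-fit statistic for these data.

0.044

Under the 12:3:1 hypothesis (Σ ratio = 16, N = 612):
  black-hulled: 612 × 12/16 = 459
  gray-hulled: 612 × 3/16 = 114.75
  white-hulled: 612 × 1/16 = 38.25
χ² = Σ (O − E)² / E
  black-hulled: (460 − 459)² / 459 = 0.0022
  gray-hulled: (113 − 114.75)² / 114.75 = 0.0267
  white-hulled: (39 − 38.25)² / 38.25 = 0.0147
χ² = 0.0022 + 0.0267 + 0.0147 = 0.0436 ≈ 0.044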